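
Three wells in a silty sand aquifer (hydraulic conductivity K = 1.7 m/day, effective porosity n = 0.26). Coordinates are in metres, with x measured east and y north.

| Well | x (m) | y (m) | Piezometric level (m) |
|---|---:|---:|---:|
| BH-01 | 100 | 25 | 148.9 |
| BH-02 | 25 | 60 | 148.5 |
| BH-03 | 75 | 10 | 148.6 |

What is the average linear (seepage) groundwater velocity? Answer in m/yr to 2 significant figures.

25 m/yr

Three-point gradient (reference BH-01): Δ to BH-02 = (-75, 35, -0.4), Δ to BH-03 = (-25, -15, -0.3).
∂h/∂x = +0.008250, ∂h/∂y = +0.006250 (det = 2000).
|∇h| = √(0.008250² + 0.006250²) = 0.01035
Seepage velocity v = K·i/n = 1.7 × 0.01035 / 0.26 = 0.06767 m/day = 24.72 m/yr.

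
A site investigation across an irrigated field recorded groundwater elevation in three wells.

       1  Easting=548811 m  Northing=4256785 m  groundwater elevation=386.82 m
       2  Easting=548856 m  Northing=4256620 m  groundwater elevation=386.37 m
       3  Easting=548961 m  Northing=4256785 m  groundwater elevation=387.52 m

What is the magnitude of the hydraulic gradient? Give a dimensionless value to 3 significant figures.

0.00615

Three-point gradient (reference 1): Δ to 2 = (45, -165, -0.45), Δ to 3 = (150, 0, +0.70).
∂h/∂x = +0.004667, ∂h/∂y = +0.004000 (det = 24750).
|∇h| = √(0.004667² + 0.004000²) = 0.006147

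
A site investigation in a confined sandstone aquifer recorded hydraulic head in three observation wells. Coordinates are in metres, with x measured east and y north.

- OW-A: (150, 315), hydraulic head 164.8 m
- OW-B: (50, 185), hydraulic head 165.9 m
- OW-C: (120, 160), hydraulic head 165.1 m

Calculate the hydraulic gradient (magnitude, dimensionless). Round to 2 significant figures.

0.011

Taking OW-A as reference: OW-B−OW-A = (-100, -130, +1.1); OW-C−OW-A = (-30, -155, +0.3).
Solve a·Δx + b·Δy = Δh: det = (-100)·(-155) − (-30)·(-130) = 11600.
∂h/∂x = [(+1.1)·(-155) − (+0.3)·(-130)] / 11600 = -0.01134
∂h/∂y = [(-100)·(+0.3) − (-30)·(+1.1)] / 11600 = +0.0002586
|∇h| = √(-0.01134² + 0.0002586²) = 0.01134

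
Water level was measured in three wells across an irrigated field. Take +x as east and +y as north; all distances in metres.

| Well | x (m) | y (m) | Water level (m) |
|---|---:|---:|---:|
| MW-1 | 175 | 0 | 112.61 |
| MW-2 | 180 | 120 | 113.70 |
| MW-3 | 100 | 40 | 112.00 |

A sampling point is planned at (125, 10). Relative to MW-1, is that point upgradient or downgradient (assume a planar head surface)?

Differences from MW-1: to MW-2 (Δx, Δy, Δh) = (5, 120, +1.09); to MW-3 = (-75, 40, -0.61).
Solve a·Δx + b·Δy = Δh: det = 5·40 − (-75)·120 = 9200.
∂h/∂x = [(+1.09)·40 − (-0.61)·120] / 9200 = +0.01270
∂h/∂y = [5·(-0.61) − (-75)·(+1.09)] / 9200 = +0.008554
Head at (125, 10) = 112.61 + (+0.01270)·(-50) + (+0.008554)·(10) = 112.06 m.
That is lower than the 112.61 m at MW-1, so the point is downgradient.

downgradient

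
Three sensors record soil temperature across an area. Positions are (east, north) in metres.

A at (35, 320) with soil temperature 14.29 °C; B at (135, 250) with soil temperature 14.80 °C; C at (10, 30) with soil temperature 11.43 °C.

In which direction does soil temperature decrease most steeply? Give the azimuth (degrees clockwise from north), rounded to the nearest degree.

232°

Taking A as reference: B−A = (100, -70, +0.51); C−A = (-25, -290, -2.86).
Solve a·Δx + b·Δy = ΔT: det = 100·(-290) − (-25)·(-70) = -30750.
∂T/∂x = [(+0.51)·(-290) − (-2.86)·(-70)] / -30750 = +0.01132
∂T/∂y = [100·(-2.86) − (-25)·(+0.51)] / -30750 = +0.008886
Steepest decrease is along −∇f: components (-0.01132 E, -0.008886 N).
Azimuth = atan2(-0.01132, -0.008886) = 231.9° ≈ 232°.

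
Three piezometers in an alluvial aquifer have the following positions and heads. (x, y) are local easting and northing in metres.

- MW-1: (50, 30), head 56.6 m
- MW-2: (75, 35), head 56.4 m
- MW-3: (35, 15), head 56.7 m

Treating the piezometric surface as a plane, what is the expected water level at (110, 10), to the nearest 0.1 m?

Taking MW-1 as reference: MW-2−MW-1 = (25, 5, -0.2); MW-3−MW-1 = (-15, -15, +0.1).
Solve a·Δx + b·Δy = Δh: det = 25·(-15) − (-15)·5 = -300.
∂h/∂x = [(-0.2)·(-15) − (+0.1)·5] / -300 = -0.008333
∂h/∂y = [25·(+0.1) − (-15)·(-0.2)] / -300 = +0.001667
h(110, 10) = 56.6 + (-0.008333)·(60) + (+0.001667)·(-20) = 56.6 -0.500 -0.033 = 56.067 m.

56.1 m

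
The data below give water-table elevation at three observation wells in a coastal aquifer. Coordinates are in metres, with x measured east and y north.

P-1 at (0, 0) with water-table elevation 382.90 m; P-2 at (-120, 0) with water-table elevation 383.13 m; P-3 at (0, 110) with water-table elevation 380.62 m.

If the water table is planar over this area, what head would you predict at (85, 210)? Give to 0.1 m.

∂h/∂x = (383.13 − 382.90) / (-120 − 0) = -0.001917
∂h/∂y = (380.62 − 382.90) / (110 − 0) = -0.02073
h(85, 210) = 382.90 + (-0.001917)·(85) + (-0.02073)·(210) = 382.90 -0.163 -4.353 = 378.384 m.

378.4 m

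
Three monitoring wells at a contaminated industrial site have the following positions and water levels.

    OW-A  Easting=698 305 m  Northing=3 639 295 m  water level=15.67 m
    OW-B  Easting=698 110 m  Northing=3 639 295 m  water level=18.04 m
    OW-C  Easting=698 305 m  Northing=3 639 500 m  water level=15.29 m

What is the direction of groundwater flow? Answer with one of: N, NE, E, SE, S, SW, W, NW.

E

∂h/∂x = (18.04 − 15.67) / (698110 − 698305) = -0.01215
∂h/∂y = (15.29 − 15.67) / (3639500 − 3639295) = -0.001854
Flow = −∇h = (+0.01215 east, +0.001854 north), which points east.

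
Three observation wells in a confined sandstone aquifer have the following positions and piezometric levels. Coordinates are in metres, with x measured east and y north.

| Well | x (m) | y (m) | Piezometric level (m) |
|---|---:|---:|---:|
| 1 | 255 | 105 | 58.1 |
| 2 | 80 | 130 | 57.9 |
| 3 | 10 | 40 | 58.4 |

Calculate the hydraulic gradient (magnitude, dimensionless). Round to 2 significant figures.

0.0058

With h = a·x + b·y + c and 1 as origin, the differences give:
  (-175)·a + 25·b = -0.2
  (-245)·a + (-65)·b = +0.3
Eliminate b (×(-65) and ×25, subtract): 17500·a = 5.50 → a = ∂h/∂x = +0.0003143
Back-substitute: b = ∂h/∂y = -0.005800.
|∇h| = √(0.0003143² + -0.005800²) = 0.005809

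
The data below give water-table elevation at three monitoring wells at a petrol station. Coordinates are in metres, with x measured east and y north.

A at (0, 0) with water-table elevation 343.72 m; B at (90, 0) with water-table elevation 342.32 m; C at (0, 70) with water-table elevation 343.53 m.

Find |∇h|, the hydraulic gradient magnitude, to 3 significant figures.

0.0158

∂h/∂x = (342.32 − 343.72) / (90 − 0) = -0.01556
∂h/∂y = (343.53 − 343.72) / (70 − 0) = -0.002714
|∇h| = √(-0.01556² + -0.002714²) = 0.01579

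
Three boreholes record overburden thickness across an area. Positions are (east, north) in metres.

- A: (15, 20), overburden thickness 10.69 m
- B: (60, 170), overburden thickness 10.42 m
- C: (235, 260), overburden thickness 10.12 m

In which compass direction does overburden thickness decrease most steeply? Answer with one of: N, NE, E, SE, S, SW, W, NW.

Differences from A: to B (Δx, Δy, Δh) = (45, 150, -0.27); to C = (220, 240, -0.57).
Determinant of the coordinate differences = 45·240 − 220·150 = -22200.
∂d/∂x = [(-0.27)·240 − (-0.57)·150] / -22200 = -0.0009324
∂d/∂y = [45·(-0.57) − 220·(-0.27)] / -22200 = -0.001520
Steepest decrease is along −∇f = (+0.0009324 E, +0.001520 N) → northeast.

NE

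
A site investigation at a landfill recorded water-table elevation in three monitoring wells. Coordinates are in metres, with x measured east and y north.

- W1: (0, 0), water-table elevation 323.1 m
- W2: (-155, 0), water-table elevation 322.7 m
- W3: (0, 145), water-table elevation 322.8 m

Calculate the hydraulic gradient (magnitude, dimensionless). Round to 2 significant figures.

0.0033

∂h/∂x = (322.7 − 323.1) / (-155 − 0) = +0.002581
∂h/∂y = (322.8 − 323.1) / (145 − 0) = -0.002069
|∇h| = √(0.002581² + -0.002069²) = 0.003308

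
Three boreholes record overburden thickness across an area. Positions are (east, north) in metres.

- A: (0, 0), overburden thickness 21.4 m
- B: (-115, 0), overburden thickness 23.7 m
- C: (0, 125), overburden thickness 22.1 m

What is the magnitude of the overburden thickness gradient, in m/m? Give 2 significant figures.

∂d/∂x = (23.7 − 21.4) / (-115 − 0) = -0.02000
∂d/∂y = (22.1 − 21.4) / (125 − 0) = +0.005600
|∇f| = √(-0.02000² + 0.005600²) = 0.02077 m/m

0.021 m/m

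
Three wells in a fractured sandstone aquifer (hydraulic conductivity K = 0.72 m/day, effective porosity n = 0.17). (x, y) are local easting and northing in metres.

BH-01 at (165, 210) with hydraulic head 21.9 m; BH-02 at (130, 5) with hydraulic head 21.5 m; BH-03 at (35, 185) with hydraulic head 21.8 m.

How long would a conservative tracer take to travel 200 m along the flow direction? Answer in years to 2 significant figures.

67 years

Three-point gradient (reference BH-01): Δ to BH-02 = (-35, -205, -0.4), Δ to BH-03 = (-130, -25, -0.1).
∂h/∂x = +0.0004074, ∂h/∂y = +0.001882 (det = -25775).
|∇h| = √(0.0004074² + 0.001882²) = 0.001926
Seepage velocity v = K·i/n = 0.72 × 0.001926 / 0.17 = 0.008157 m/day.
t = 200 / 0.008157 = 2.452e+04 days = 67.1 years.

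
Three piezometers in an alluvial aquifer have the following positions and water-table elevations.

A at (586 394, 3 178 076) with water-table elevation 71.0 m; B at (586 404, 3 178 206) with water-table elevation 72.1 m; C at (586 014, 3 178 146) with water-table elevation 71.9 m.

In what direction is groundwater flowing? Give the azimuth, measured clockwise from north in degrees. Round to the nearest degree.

175°

Taking A as reference: B−A = (10, 130, +1.1); C−A = (-380, 70, +0.9).
Solve a·Δx + b·Δy = Δh: det = 10·70 − (-380)·130 = 50100.
∂h/∂x = [(+1.1)·70 − (+0.9)·130] / 50100 = -0.0007984
∂h/∂y = [10·(+0.9) − (-380)·(+1.1)] / 50100 = +0.008523
Flow direction (−∇h) has components (+0.0007984 E, -0.008523 N).
Azimuth = atan2(E, N) = atan2(+0.0007984, -0.008523) = 174.6° ≈ 175°.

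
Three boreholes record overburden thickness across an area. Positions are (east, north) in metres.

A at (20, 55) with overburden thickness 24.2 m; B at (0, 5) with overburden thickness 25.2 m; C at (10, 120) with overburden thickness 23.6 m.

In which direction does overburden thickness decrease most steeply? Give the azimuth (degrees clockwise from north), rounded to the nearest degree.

Taking A as reference: B−A = (-20, -50, +1.0); C−A = (-10, 65, -0.6).
Determinant of the coordinate differences = (-20)·65 − (-10)·(-50) = -1800.
∂d/∂x = [(+1.0)·65 − (-0.6)·(-50)] / -1800 = -0.01944
∂d/∂y = [(-20)·(-0.6) − (-10)·(+1.0)] / -1800 = -0.01222
Steepest decrease is along −∇f: components (+0.01944 E, +0.01222 N).
Azimuth = atan2(+0.01944, +0.01222) = 57.8° ≈ 058°.

058°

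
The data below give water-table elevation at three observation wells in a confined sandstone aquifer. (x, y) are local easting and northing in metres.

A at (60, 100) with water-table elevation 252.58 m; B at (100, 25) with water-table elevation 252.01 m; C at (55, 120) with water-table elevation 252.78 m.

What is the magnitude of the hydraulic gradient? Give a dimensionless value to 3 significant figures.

0.0148

Three-point gradient (reference A): Δ to B = (40, -75, -0.57), Δ to C = (-5, 20, +0.20).
∂h/∂x = +0.008471, ∂h/∂y = +0.01212 (det = 425).
|∇h| = √(0.008471² + 0.01212²) = 0.01479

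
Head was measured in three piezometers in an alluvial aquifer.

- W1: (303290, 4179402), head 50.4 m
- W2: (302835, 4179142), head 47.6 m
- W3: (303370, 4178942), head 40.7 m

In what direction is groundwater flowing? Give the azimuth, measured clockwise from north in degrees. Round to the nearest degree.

Taking W1 as reference: W2−W1 = (-455, -260, -2.8); W3−W1 = (80, -460, -9.7).
Solve a·Δx + b·Δy = Δh: det = (-455)·(-460) − 80·(-260) = 230100.
∂h/∂x = [(-2.8)·(-460) − (-9.7)·(-260)] / 230100 = -0.005363
∂h/∂y = [(-455)·(-9.7) − 80·(-2.8)] / 230100 = +0.02015
Flow direction (−∇h) has components (+0.005363 E, -0.02015 N).
Azimuth = atan2(E, N) = atan2(+0.005363, -0.02015) = 165.1° ≈ 165°.

165°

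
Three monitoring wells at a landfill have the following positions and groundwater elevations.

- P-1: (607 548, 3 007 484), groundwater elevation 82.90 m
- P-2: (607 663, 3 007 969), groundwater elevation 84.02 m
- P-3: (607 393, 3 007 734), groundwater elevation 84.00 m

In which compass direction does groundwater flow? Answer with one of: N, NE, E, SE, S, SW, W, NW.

Taking P-1 as reference: P-2−P-1 = (115, 485, +1.12); P-3−P-1 = (-155, 250, +1.10).
Determinant of the coordinate differences = 115·250 − (-155)·485 = 103925.
∂h/∂x = [(+1.12)·250 − (+1.10)·485] / 103925 = -0.002439
∂h/∂y = [115·(+1.10) − (-155)·(+1.12)] / 103925 = +0.002888
Flow = −∇h = (+0.002439 east, -0.002888 north), which points southeast.

SE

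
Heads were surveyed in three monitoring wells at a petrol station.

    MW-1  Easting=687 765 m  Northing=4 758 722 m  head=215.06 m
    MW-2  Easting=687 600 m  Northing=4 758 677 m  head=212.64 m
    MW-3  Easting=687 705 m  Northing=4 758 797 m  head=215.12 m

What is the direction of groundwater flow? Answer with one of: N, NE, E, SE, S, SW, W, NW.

With h = a·x + b·y + c and MW-1 as origin, the differences give:
  (-165)·a + (-45)·b = -2.42
  (-60)·a + 75·b = +0.06
Eliminate b (×75 and ×(-45), subtract): -15075·a = -178.800 → a = ∂h/∂x = +0.01186
Back-substitute: b = ∂h/∂y = +0.01029.
Flow = −∇h = (-0.01186 east, -0.01029 north), which points southwest.

SW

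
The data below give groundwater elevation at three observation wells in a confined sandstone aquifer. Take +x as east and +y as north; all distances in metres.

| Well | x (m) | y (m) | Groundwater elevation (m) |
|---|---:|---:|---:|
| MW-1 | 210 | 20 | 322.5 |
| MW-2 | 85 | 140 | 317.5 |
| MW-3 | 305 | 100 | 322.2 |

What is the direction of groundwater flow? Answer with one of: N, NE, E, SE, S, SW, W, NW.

Differences from MW-1: to MW-2 (Δx, Δy, Δh) = (-125, 120, -5.0); to MW-3 = (95, 80, -0.3).
Solve a·Δx + b·Δy = Δh: det = (-125)·80 − 95·120 = -21400.
∂h/∂x = [(-5.0)·80 − (-0.3)·120] / -21400 = +0.01701
∂h/∂y = [(-125)·(-0.3) − 95·(-5.0)] / -21400 = -0.02395
Flow = −∇h = (-0.01701 east, +0.02395 north), which points northwest.

NW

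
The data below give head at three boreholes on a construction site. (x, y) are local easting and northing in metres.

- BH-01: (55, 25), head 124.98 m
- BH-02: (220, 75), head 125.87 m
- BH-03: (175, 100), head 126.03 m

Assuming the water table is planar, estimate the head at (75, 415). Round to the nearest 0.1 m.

With h = a·x + b·y + c and BH-01 as origin, the differences give:
  165·a + 50·b = +0.89
  120·a + 75·b = +1.05
Eliminate b (×75 and ×50, subtract): 6375·a = 14.250 → a = ∂h/∂x = +0.002235
Back-substitute: b = ∂h/∂y = +0.01042.
h(75, 415) = 124.98 + (+0.002235)·(20) + (+0.01042)·(390) = 124.98 +0.045 +4.065 = 129.090 m.

129.1 m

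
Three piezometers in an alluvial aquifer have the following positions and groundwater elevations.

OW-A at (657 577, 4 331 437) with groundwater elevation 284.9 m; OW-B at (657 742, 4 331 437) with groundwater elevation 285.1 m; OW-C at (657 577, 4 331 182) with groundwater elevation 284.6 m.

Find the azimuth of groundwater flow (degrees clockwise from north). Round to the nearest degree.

∂h/∂x = (285.1 − 284.9) / (657742 − 657577) = +0.001212
∂h/∂y = (284.6 − 284.9) / (4331182 − 4331437) = +0.001176
Flow direction (−∇h) has components (-0.001212 E, -0.001176 N).
Azimuth = atan2(E, N) = atan2(-0.001212, -0.001176) = 225.9° ≈ 226°.

226°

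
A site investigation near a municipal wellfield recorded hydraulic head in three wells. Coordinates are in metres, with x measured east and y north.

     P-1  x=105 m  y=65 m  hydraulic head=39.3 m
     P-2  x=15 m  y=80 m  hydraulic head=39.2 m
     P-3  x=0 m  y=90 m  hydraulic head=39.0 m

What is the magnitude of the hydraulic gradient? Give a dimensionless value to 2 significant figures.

Differences from P-1: to P-2 (Δx, Δy, Δh) = (-90, 15, -0.1); to P-3 = (-105, 25, -0.3).
Determinant of the coordinate differences = (-90)·25 − (-105)·15 = -675.
∂h/∂x = [(-0.1)·25 − (-0.3)·15] / -675 = -0.002963
∂h/∂y = [(-90)·(-0.3) − (-105)·(-0.1)] / -675 = -0.02444
|∇h| = √(-0.002963² + -0.02444²) = 0.02462

0.025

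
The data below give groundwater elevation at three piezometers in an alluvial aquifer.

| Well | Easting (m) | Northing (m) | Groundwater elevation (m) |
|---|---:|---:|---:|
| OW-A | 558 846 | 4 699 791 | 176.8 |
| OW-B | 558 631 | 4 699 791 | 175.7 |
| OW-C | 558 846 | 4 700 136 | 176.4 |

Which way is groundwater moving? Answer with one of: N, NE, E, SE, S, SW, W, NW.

W

∂h/∂x = (175.7 − 176.8) / (558631 − 558846) = +0.005116
∂h/∂y = (176.4 − 176.8) / (4700136 − 4699791) = -0.001159
Flow = −∇h = (-0.005116 east, +0.001159 north), which points west.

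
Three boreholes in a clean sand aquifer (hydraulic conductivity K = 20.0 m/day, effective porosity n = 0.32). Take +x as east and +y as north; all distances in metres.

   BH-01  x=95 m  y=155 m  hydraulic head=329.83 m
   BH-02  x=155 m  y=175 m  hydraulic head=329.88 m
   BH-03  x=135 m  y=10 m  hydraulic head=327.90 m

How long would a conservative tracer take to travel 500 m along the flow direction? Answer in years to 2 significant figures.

With h = a·x + b·y + c and BH-01 as origin, the differences give:
  60·a + 20·b = +0.05
  40·a + (-145)·b = -1.93
Eliminate b (×(-145) and ×20, subtract): -9500·a = 31.350 → a = ∂h/∂x = -0.003300
Back-substitute: b = ∂h/∂y = +0.01240.
|∇h| = √(-0.003300² + 0.01240²) = 0.01283
Seepage velocity v = K·i/n = 20.0 × 0.01283 / 0.32 = 0.8019 m/day.
t = 500 / 0.8019 = 623.5 days = 1.71 years.

1.7 years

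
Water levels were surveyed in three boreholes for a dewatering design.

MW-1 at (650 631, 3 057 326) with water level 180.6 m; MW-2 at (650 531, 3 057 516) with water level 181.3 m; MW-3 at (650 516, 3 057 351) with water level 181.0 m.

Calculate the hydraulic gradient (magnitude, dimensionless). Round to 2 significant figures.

With h = a·x + b·y + c and MW-1 as origin, the differences give:
  (-100)·a + 190·b = +0.7
  (-115)·a + 25·b = +0.4
Eliminate b (×25 and ×190, subtract): 19350·a = -58.50 → a = ∂h/∂x = -0.003023
Back-substitute: b = ∂h/∂y = +0.002093.
|∇h| = √(-0.003023² + 0.002093²) = 0.003677

0.0037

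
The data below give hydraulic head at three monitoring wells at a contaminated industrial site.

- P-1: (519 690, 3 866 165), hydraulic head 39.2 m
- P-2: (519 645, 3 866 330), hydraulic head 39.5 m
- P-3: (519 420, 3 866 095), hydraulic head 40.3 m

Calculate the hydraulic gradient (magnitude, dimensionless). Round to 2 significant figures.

0.0043

Three-point gradient (reference P-1): Δ to P-2 = (-45, 165, +0.3), Δ to P-3 = (-270, -70, +1.1).
∂h/∂x = -0.004245, ∂h/∂y = +0.0006604 (det = 47700).
|∇h| = √(-0.004245² + 0.0006604²) = 0.004296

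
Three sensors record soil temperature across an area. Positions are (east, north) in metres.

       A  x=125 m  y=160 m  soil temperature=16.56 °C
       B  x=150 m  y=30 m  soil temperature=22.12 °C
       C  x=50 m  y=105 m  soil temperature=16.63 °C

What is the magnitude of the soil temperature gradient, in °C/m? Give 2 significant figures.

0.046 °C/m

Taking A as reference: B−A = (25, -130, +5.56); C−A = (-75, -55, +0.07).
Solve a·Δx + b·Δy = ΔT: det = 25·(-55) − (-75)·(-130) = -11125.
∂T/∂x = [(+5.56)·(-55) − (+0.07)·(-130)] / -11125 = +0.02667
∂T/∂y = [25·(+0.07) − (-75)·(+5.56)] / -11125 = -0.03764
|∇f| = √(0.02667² + -0.03764²) = 0.04613 °C/m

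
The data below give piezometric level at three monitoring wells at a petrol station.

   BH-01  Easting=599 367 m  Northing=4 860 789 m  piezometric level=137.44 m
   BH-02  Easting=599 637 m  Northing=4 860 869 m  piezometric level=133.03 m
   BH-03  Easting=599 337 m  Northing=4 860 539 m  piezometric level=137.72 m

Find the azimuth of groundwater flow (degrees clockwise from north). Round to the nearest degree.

093°

With h = a·x + b·y + c and BH-01 as origin, the differences give:
  270·a + 80·b = -4.41
  (-30)·a + (-250)·b = +0.28
Eliminate b (×(-250) and ×80, subtract): -65100·a = 1080.100 → a = ∂h/∂x = -0.01659
Back-substitute: b = ∂h/∂y = +0.0008710.
Flow direction (−∇h) has components (+0.01659 E, -0.0008710 N).
Azimuth = atan2(E, N) = atan2(+0.01659, -0.0008710) = 93.0° ≈ 093°.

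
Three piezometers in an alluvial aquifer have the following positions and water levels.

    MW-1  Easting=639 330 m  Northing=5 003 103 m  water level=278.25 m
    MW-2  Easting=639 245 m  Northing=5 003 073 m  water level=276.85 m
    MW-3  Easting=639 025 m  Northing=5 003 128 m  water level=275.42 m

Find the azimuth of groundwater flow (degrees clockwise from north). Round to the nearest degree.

With h = a·x + b·y + c and MW-1 as origin, the differences give:
  (-85)·a + (-30)·b = -1.40
  (-305)·a + 25·b = -2.83
Eliminate b (×25 and ×(-30), subtract): -11275·a = -119.900 → a = ∂h/∂x = +0.01063
Back-substitute: b = ∂h/∂y = +0.01654.
Flow direction (−∇h) has components (-0.01063 E, -0.01654 N).
Azimuth = atan2(E, N) = atan2(-0.01063, -0.01654) = 212.7° ≈ 213°.

213°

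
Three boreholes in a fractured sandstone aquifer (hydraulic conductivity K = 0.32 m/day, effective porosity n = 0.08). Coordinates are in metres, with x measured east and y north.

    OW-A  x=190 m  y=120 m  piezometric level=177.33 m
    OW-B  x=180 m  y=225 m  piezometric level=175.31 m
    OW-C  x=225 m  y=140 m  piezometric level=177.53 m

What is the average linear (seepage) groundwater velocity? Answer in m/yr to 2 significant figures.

35 m/yr

Three-point gradient (reference OW-A): Δ to OW-B = (-10, 105, -2.02), Δ to OW-C = (35, 20, +0.20).
∂h/∂x = +0.01585, ∂h/∂y = -0.01773 (det = -3875).
|∇h| = √(0.01585² + -0.01773²) = 0.02378
Seepage velocity v = K·i/n = 0.32 × 0.02378 / 0.08 = 0.09512 m/day = 34.74 m/yr.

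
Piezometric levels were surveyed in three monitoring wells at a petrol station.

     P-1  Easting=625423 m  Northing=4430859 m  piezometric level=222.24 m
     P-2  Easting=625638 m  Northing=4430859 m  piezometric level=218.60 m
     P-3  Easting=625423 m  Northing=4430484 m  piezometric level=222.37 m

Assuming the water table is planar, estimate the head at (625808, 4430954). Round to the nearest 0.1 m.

215.7 m

∂h/∂x = (218.60 − 222.24) / (625638 − 625423) = -0.01693
∂h/∂y = (222.37 − 222.24) / (4430484 − 4430859) = -0.0003467
h(625808, 4430954) = 222.24 + (-0.01693)·(385) + (-0.0003467)·(95) = 222.24 -6.518 -0.033 = 215.689 m.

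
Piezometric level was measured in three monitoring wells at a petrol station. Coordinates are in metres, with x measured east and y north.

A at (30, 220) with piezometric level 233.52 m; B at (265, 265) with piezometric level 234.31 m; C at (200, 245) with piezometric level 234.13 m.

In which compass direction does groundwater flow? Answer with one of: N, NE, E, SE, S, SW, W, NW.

NW

Taking A as reference: B−A = (235, 45, +0.79); C−A = (170, 25, +0.61).
Solve a·Δx + b·Δy = Δh: det = 235·25 − 170·45 = -1775.
∂h/∂x = [(+0.79)·25 − (+0.61)·45] / -1775 = +0.004338
∂h/∂y = [235·(+0.61) − 170·(+0.79)] / -1775 = -0.005099
Flow = −∇h = (-0.004338 east, +0.005099 north), which points northwest.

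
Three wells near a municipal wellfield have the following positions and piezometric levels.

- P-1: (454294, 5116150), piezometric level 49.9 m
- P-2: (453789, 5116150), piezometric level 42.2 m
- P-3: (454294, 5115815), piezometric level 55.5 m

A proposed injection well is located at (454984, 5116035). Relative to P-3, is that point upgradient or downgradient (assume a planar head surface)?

upgradient

∂h/∂x = (42.2 − 49.9) / (453789 − 454294) = +0.01525
∂h/∂y = (55.5 − 49.9) / (5115815 − 5116150) = -0.01672
Head at (454984, 5116035) = 49.9 + (+0.01525)·(690) + (-0.01672)·(-115) = 62.34 m.
That is higher than the 55.5 m at P-3, so the point is upgradient.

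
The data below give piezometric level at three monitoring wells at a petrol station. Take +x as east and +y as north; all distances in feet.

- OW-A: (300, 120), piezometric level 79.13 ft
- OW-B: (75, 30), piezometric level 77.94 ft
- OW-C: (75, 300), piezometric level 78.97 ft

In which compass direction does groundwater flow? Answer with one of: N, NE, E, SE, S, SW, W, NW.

SW

Differences from OW-A: to OW-B (Δx, Δy, Δh) = (-225, -90, -1.19); to OW-C = (-225, 180, -0.16).
Determinant of the coordinate differences = (-225)·180 − (-225)·(-90) = -60750.
∂h/∂x = [(-1.19)·180 − (-0.16)·(-90)] / -60750 = +0.003763
∂h/∂y = [(-225)·(-0.16) − (-225)·(-1.19)] / -60750 = +0.003815
Flow = −∇h = (-0.003763 east, -0.003815 north), which points southwest.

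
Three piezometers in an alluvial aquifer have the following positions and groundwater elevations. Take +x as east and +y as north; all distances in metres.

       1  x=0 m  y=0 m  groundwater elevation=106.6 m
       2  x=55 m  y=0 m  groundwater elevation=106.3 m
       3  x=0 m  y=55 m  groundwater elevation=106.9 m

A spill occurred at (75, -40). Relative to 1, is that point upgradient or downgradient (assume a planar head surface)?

∂h/∂x = (106.3 − 106.6) / (55 − 0) = -0.005455
∂h/∂y = (106.9 − 106.6) / (55 − 0) = +0.005455
Head at (75, -40) = 106.6 + (-0.005455)·(75) + (+0.005455)·(-40) = 105.97 m.
That is lower than the 106.6 m at 1, so the point is downgradient.

downgradient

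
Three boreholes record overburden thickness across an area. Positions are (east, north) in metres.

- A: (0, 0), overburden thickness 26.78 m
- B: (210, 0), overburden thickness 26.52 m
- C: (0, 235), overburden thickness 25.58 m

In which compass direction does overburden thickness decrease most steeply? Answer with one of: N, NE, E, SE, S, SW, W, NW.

∂d/∂x = (26.52 − 26.78) / (210 − 0) = -0.001238
∂d/∂y = (25.58 − 26.78) / (235 − 0) = -0.005106
Steepest decrease is along −∇f = (+0.001238 E, +0.005106 N) → north.

N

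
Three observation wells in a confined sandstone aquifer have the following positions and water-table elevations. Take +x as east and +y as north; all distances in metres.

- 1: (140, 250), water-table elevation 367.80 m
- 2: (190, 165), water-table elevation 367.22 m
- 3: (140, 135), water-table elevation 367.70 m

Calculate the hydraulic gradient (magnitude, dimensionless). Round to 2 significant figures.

0.010

Differences from 1: to 2 (Δx, Δy, Δh) = (50, -85, -0.58); to 3 = (0, -115, -0.10).
Solve a·Δx + b·Δy = Δh: det = 50·(-115) − 0·(-85) = -5750.
∂h/∂x = [(-0.58)·(-115) − (-0.10)·(-85)] / -5750 = -0.01012
∂h/∂y = [50·(-0.10) − 0·(-0.58)] / -5750 = +0.0008696
|∇h| = √(-0.01012² + 0.0008696²) = 0.01016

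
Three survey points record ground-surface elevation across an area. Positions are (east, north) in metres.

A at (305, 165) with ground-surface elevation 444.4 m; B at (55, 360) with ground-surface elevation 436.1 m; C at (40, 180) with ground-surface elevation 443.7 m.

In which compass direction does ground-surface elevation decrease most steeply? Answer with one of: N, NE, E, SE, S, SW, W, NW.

N

Three-point gradient (reference A): Δ to B = (-250, 195, -8.3), Δ to C = (-265, 15, -0.7).
∂z/∂x = +0.0002504, ∂z/∂y = -0.04224 (det = 47925).
Steepest decrease is along −∇f = (-0.0002504 E, +0.04224 N) → north.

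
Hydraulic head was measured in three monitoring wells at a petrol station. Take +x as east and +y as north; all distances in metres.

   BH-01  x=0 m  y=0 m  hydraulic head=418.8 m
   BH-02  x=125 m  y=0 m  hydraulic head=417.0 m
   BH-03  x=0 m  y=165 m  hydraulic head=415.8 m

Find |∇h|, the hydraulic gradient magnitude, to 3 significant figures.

∂h/∂x = (417.0 − 418.8) / (125 − 0) = -0.01440
∂h/∂y = (415.8 − 418.8) / (165 − 0) = -0.01818
|∇h| = √(-0.01440² + -0.01818²) = 0.02319

0.0232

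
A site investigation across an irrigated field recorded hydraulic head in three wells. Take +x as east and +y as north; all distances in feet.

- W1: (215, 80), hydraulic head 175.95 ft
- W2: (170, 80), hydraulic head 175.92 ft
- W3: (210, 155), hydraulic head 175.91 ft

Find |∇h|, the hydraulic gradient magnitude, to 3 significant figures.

Differences from W1: to W2 (Δx, Δy, Δh) = (-45, 0, -0.03); to W3 = (-5, 75, -0.04).
Determinant of the coordinate differences = (-45)·75 − (-5)·0 = -3375.
∂h/∂x = [(-0.03)·75 − (-0.04)·0] / -3375 = +0.0006667
∂h/∂y = [(-45)·(-0.04) − (-5)·(-0.03)] / -3375 = -0.0004889
|∇h| = √(0.0006667² + -0.0004889²) = 0.0008267

0.000827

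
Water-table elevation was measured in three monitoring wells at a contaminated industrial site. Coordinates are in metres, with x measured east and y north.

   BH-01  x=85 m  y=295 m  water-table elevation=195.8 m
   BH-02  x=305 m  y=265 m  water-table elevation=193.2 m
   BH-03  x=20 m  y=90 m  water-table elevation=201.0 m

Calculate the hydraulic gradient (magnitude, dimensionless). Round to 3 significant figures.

With h = a·x + b·y + c and BH-01 as origin, the differences give:
  220·a + (-30)·b = -2.6
  (-65)·a + (-205)·b = +5.2
Eliminate b (×(-205) and ×(-30), subtract): -47050·a = 689.00 → a = ∂h/∂x = -0.01464
Back-substitute: b = ∂h/∂y = -0.02072.
|∇h| = √(-0.01464² + -0.02072²) = 0.02537

0.0254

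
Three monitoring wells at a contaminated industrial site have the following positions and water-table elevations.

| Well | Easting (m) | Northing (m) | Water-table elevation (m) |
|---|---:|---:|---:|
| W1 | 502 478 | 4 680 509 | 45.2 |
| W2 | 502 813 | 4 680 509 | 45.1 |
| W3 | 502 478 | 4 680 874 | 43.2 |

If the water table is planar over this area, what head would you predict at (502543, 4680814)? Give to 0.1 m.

43.5 m

∂h/∂x = (45.1 − 45.2) / (502813 − 502478) = -0.0002985
∂h/∂y = (43.2 − 45.2) / (4680874 − 4680509) = -0.005479
h(502543, 4680814) = 45.2 + (-0.0002985)·(65) + (-0.005479)·(305) = 45.2 -0.019 -1.671 = 43.509 m.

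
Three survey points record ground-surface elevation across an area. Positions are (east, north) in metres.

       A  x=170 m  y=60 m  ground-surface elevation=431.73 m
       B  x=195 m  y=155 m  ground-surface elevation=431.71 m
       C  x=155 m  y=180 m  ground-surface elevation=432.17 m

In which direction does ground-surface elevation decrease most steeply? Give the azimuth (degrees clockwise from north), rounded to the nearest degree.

With z = a·x + b·y + c and A as origin, the differences give:
  25·a + 95·b = -0.02
  (-15)·a + 120·b = +0.44
Eliminate b (×120 and ×95, subtract): 4425·a = -44.200 → a = ∂z/∂x = -0.009989
Back-substitute: b = ∂z/∂y = +0.002418.
Steepest decrease is along −∇f: components (+0.009989 E, -0.002418 N).
Azimuth = atan2(+0.009989, -0.002418) = 103.6° ≈ 104°.

104°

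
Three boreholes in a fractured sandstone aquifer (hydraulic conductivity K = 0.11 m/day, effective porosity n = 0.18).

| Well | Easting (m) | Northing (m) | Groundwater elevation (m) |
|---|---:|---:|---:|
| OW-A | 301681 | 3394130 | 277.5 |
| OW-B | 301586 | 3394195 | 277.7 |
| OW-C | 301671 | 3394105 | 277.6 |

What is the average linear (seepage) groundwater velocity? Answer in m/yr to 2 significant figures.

1.0 m/yr

Taking OW-A as reference: OW-B−OW-A = (-95, 65, +0.2); OW-C−OW-A = (-10, -25, +0.1).
Solve a·Δx + b·Δy = Δh: det = (-95)·(-25) − (-10)·65 = 3025.
∂h/∂x = [(+0.2)·(-25) − (+0.1)·65] / 3025 = -0.003802
∂h/∂y = [(-95)·(+0.1) − (-10)·(+0.2)] / 3025 = -0.002479
|∇h| = √(-0.003802² + -0.002479²) = 0.004539
Seepage velocity v = K·i/n = 0.11 × 0.004539 / 0.18 = 0.002774 m/day = 1.013 m/yr.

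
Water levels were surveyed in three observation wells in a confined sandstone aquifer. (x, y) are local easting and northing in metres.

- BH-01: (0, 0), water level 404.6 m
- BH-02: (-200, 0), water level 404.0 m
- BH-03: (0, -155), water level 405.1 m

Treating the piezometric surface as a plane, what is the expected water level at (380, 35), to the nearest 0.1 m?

405.6 m

∂h/∂x = (404.0 − 404.6) / (-200 − 0) = +0.003000
∂h/∂y = (405.1 − 404.6) / (-155 − 0) = -0.003226
h(380, 35) = 404.6 + (+0.003000)·(380) + (-0.003226)·(35) = 404.6 +1.140 -0.113 = 405.627 m.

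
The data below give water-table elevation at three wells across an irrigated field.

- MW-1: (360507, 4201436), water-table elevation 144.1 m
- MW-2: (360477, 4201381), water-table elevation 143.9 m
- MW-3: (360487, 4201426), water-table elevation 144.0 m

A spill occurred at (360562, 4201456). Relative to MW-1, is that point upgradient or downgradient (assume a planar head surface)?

Differences from MW-1: to MW-2 (Δx, Δy, Δh) = (-30, -55, -0.2); to MW-3 = (-20, -10, -0.1).
Determinant of the coordinate differences = (-30)·(-10) − (-20)·(-55) = -800.
∂h/∂x = [(-0.2)·(-10) − (-0.1)·(-55)] / -800 = +0.004375
∂h/∂y = [(-30)·(-0.1) − (-20)·(-0.2)] / -800 = +0.001250
Head at (360562, 4201456) = 144.1 + (+0.004375)·(55) + (+0.001250)·(20) = 144.37 m.
That is higher than the 144.1 m at MW-1, so the point is upgradient.

upgradient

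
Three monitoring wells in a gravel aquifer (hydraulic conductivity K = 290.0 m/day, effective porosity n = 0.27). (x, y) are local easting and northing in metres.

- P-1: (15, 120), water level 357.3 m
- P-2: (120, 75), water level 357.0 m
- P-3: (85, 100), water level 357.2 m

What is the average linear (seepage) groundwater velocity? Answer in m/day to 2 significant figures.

Taking P-1 as reference: P-2−P-1 = (105, -45, -0.3); P-3−P-1 = (70, -20, -0.1).
Solve a·Δx + b·Δy = Δh: det = 105·(-20) − 70·(-45) = 1050.
∂h/∂x = [(-0.3)·(-20) − (-0.1)·(-45)] / 1050 = +0.001429
∂h/∂y = [105·(-0.1) − 70·(-0.3)] / 1050 = +0.010000
|∇h| = √(0.001429² + 0.010000²) = 0.0101
Seepage velocity v = K·i/n = 290.0 × 0.0101 / 0.27 = 10.85 m/day.

11 m/day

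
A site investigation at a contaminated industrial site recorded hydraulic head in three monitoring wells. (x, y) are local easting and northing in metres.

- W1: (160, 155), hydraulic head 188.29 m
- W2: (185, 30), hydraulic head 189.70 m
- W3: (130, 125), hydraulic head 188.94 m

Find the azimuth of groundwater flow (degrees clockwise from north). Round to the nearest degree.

034°

Three-point gradient (reference W1): Δ to W2 = (25, -125, +1.41), Δ to W3 = (-30, -30, +0.65).
∂h/∂x = -0.008656, ∂h/∂y = -0.01301 (det = -4500).
Flow direction (−∇h) has components (+0.008656 E, +0.01301 N).
Azimuth = atan2(E, N) = atan2(+0.008656, +0.01301) = 33.6° ≈ 034°.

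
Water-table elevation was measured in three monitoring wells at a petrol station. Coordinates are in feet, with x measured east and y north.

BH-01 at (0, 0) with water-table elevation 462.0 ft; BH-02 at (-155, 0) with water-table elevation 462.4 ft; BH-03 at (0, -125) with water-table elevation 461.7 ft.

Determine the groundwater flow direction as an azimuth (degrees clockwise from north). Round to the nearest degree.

∂h/∂x = (462.4 − 462.0) / (-155 − 0) = -0.002581
∂h/∂y = (461.7 − 462.0) / (-125 − 0) = +0.002400
Flow direction (−∇h) has components (+0.002581 E, -0.002400 N).
Azimuth = atan2(E, N) = atan2(+0.002581, -0.002400) = 132.9° ≈ 133°.

133°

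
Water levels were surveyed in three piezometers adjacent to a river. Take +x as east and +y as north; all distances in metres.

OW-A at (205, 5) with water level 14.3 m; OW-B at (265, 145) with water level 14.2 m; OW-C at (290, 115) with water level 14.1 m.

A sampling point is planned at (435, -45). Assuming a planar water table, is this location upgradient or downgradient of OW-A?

downgradient

With h = a·x + b·y + c and OW-A as origin, the differences give:
  60·a + 140·b = -0.1
  85·a + 110·b = -0.2
Eliminate b (×110 and ×140, subtract): -5300·a = 17.00 → a = ∂h/∂x = -0.003208
Back-substitute: b = ∂h/∂y = +0.0006604.
Head at (435, -45) = 14.3 + (-0.003208)·(230) + (+0.0006604)·(-50) = 13.53 m.
That is lower than the 14.3 m at OW-A, so the point is downgradient.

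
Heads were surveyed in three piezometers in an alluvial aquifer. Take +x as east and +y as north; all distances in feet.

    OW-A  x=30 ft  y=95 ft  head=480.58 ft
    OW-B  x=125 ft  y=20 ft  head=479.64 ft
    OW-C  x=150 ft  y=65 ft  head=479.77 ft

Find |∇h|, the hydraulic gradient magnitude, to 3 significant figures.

Taking OW-A as reference: OW-B−OW-A = (95, -75, -0.94); OW-C−OW-A = (120, -30, -0.81).
Solve a·Δx + b·Δy = Δh: det = 95·(-30) − 120·(-75) = 6150.
∂h/∂x = [(-0.94)·(-30) − (-0.81)·(-75)] / 6150 = -0.005293
∂h/∂y = [95·(-0.81) − 120·(-0.94)] / 6150 = +0.005829
|∇h| = √(-0.005293² + 0.005829²) = 0.007874

0.00787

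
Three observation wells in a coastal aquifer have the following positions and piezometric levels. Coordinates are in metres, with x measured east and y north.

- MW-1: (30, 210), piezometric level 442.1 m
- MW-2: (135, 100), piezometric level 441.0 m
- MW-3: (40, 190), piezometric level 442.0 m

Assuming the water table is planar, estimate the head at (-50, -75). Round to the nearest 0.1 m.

443.1 m

Differences from MW-1: to MW-2 (Δx, Δy, Δh) = (105, -110, -1.1); to MW-3 = (10, -20, -0.1).
Solve a·Δx + b·Δy = Δh: det = 105·(-20) − 10·(-110) = -1000.
∂h/∂x = [(-1.1)·(-20) − (-0.1)·(-110)] / -1000 = -0.01100
∂h/∂y = [105·(-0.1) − 10·(-1.1)] / -1000 = -0.0005000
h(-50, -75) = 442.1 + (-0.01100)·(-80) + (-0.0005000)·(-285) = 442.1 +0.880 +0.142 = 443.122 m.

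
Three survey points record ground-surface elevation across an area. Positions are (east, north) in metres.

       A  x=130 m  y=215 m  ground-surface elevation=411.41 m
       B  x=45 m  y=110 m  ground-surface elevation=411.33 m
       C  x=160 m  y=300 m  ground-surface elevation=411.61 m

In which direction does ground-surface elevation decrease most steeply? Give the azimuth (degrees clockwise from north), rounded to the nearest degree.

136°

With z = a·x + b·y + c and A as origin, the differences give:
  (-85)·a + (-105)·b = -0.08
  30·a + 85·b = +0.20
Eliminate b (×85 and ×(-105), subtract): -4075·a = 14.200 → a = ∂z/∂x = -0.003485
Back-substitute: b = ∂z/∂y = +0.003583.
Steepest decrease is along −∇f: components (+0.003485 E, -0.003583 N).
Azimuth = atan2(+0.003485, -0.003583) = 135.8° ≈ 136°.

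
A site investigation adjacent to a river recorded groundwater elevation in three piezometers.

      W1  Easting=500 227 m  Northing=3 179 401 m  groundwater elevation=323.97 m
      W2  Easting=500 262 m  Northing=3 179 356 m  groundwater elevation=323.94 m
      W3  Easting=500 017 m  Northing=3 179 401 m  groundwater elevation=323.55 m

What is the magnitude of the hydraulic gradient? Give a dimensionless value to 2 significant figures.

0.0030

Taking W1 as reference: W2−W1 = (35, -45, -0.03); W3−W1 = (-210, 0, -0.42).
Solve a·Δx + b·Δy = Δh: det = 35·0 − (-210)·(-45) = -9450.
∂h/∂x = [(-0.03)·0 − (-0.42)·(-45)] / -9450 = +0.002000
∂h/∂y = [35·(-0.42) − (-210)·(-0.03)] / -9450 = +0.002222
|∇h| = √(0.002000² + 0.002222²) = 0.00299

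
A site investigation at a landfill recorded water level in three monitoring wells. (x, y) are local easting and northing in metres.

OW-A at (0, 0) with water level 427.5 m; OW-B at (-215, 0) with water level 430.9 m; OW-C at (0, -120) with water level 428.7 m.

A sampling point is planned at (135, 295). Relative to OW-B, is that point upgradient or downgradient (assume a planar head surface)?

∂h/∂x = (430.9 − 427.5) / (-215 − 0) = -0.01581
∂h/∂y = (428.7 − 427.5) / (-120 − 0) = -0.010000
Head at (135, 295) = 427.5 + (-0.01581)·(135) + (-0.010000)·(295) = 422.42 m.
That is lower than the 430.9 m at OW-B, so the point is downgradient.

downgradient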